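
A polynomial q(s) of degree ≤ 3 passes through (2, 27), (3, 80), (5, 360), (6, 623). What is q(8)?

Using the Lagrange interpolation formula with nodes 2, 3, 5, 6:
  L_0(s) = (s - 3)(s - 5)(s - 6) / -12
  L_1(s) = (s - 2)(s - 5)(s - 6) / 6
  L_2(s) = (s - 2)(s - 3)(s - 6) / -6
  L_3(s) = (s - 2)(s - 3)(s - 5) / 12
Then q(s) = 27·L_0(s) + 80·L_1(s) + 360·L_2(s) + 623·L_3(s).
Expanding and collecting terms gives q(s) = 3s^3 - s^2 + s + 5.
Evaluating at s = 8: q(8) = 1485.

1485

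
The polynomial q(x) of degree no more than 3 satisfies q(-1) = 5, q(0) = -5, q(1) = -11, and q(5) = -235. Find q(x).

q(x) = -2x^3 + 2x^2 - 6x - 5

Using the Lagrange interpolation formula with nodes -1, 0, 1, 5:
  L_0(x) = x(x - 1)(x - 5) / -12
  L_1(x) = (x + 1)(x - 1)(x - 5) / 5
  L_2(x) = (x + 1)x(x - 5) / -8
  L_3(x) = (x + 1)x(x - 1) / 120
Then q(x) = 5·L_0(x) - 5·L_1(x) - 11·L_2(x) - 235·L_3(x).
Expanding and collecting terms gives q(x) = -2x³ + 2x² - 6x - 5.
Check: q(1) = -11. ✓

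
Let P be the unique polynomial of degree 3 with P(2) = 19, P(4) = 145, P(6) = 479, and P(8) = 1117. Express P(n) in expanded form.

P(n) = 2n^3 + 2n^2 - 5n + 5

Write P(n) = an^3 + bn^2 + cn + d. Substituting each data point gives a linear system:
  8a + 4b + 2c + d = 19
  64a + 16b + 4c + d = 145
  216a + 36b + 6c + d = 479
  512a + 64b + 8c + d = 1117
Solving the system yields a = 2, b = 2, c = -5, d = 5.
So P(n) = 2n^3 + 2n^2 - 5n + 5.
Check: P(2) = 19. ✓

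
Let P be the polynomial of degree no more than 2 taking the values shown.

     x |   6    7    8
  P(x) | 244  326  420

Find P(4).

116

Using the Lagrange interpolation formula with nodes 6, 7, 8:
  L_0(x) = (x - 7)(x - 8) / 2
  L_1(x) = (x - 6)(x - 8) / -1
  L_2(x) = (x - 6)(x - 7) / 2
Then P(x) = 244·L_0(x) + 326·L_1(x) + 420·L_2(x).
Expanding and collecting terms gives P(x) = 6x^2 + 4x + 4.
Evaluating at x = 4: P(4) = 116.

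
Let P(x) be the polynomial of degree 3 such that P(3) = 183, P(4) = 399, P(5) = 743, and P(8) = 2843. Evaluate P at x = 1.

15

Write P(x) = ax^3 + bx^2 + cx + d. Substituting each data point gives a linear system:
  27a + 9b + 3c + d = 183
  64a + 16b + 4c + d = 399
  125a + 25b + 5c + d = 743
  512a + 64b + 8c + d = 2843
Solving the system yields a = 5, b = 4, c = 3, d = 3.
So P(x) = 5x^3 + 4x^2 + 3x + 3.
Then P(1) = 15.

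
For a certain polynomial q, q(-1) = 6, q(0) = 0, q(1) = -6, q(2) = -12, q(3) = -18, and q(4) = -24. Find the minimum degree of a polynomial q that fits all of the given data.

1

Forward differences of the values at u = -1, 0, 1, 2, 3, 4:
  q  : 6  0  -6  -12  -18  -24
  Δ  : -6  -6  -6  -6  -6
  Δ^2: 0  0  0  0
  Δ^3: 0  0  0
  Δ^4: 0  0
  Δ^5: 0
The first differences are constant (-6) and nonzero, while all higher differences vanish, so the minimal degree is 1.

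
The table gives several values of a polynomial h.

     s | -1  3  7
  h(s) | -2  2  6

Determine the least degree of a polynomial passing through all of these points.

1

Divided differences on the nodes -1, 3, 7:
  order 0: -2  2  6
  order 1: 1  1
  order 2: 0
The order-1 divided differences are all 1 (nonzero) and every higher order vanishes, so the data lies on a polynomial of degree exactly 1.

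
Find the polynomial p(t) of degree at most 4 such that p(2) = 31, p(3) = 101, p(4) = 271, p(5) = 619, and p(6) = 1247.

p(t) = t^4 - t^3 + 4t^2 + 4t - 1

Using the Lagrange interpolation formula with nodes 2, 3, 4, 5, 6:
  L_0(t) = (t - 3)(t - 4)(t - 5)(t - 6) / 24
  L_1(t) = (t - 2)(t - 4)(t - 5)(t - 6) / -6
  L_2(t) = (t - 2)(t - 3)(t - 5)(t - 6) / 4
  L_3(t) = (t - 2)(t - 3)(t - 4)(t - 6) / -6
  L_4(t) = (t - 2)(t - 3)(t - 4)(t - 5) / 24
Then p(t) = 31·L_0(t) + 101·L_1(t) + 271·L_2(t) + 619·L_3(t) + 1247·L_4(t).
Expanding and collecting terms gives p(t) = t⁴ - t³ + 4t² + 4t - 1.
Check: p(4) = 271. ✓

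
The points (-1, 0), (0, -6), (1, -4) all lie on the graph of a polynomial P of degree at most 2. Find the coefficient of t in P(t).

-2

Write P(t) = at^2 + bt + c. Substituting each data point gives a linear system:
  a - b + c = 0
  c = -6
  a + b + c = -4
Solving the system yields a = 4, b = -2, c = -6.
So P(t) = 4t^2 - 2t - 6.
The coefficient of t is -2.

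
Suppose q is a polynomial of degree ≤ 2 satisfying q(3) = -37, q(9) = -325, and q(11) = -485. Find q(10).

-401

Using the Lagrange interpolation formula with nodes 3, 9, 11:
  L_0(u) = (u - 9)(u - 11) / 48
  L_1(u) = (u - 3)(u - 11) / -12
  L_2(u) = (u - 3)(u - 9) / 16
Then q(u) = -37·L_0(u) - 325·L_1(u) - 485·L_2(u).
Expanding and collecting terms gives q(u) = -4u² - 1.
Evaluating at u = 10: q(10) = -401.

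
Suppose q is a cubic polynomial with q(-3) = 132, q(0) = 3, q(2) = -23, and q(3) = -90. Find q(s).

q(s) = -4s^3 + 2s^2 - s + 3

Write q(s) = as^3 + bs^2 + cs + d. Substituting each data point gives a linear system:
  -27a + 9b - 3c + d = 132
  d = 3
  8a + 4b + 2c + d = -23
  27a + 9b + 3c + d = -90
Solving the system yields a = -4, b = 2, c = -1, d = 3.
So q(s) = -4s^3 + 2s^2 - s + 3.
Check: q(3) = -90. ✓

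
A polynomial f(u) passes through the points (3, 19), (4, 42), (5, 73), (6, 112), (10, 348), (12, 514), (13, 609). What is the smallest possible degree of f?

2

Divided differences on the nodes 3, 4, 5, 6, 10, 12, 13:
  order 0: 19  42  73  112  348  514  609
  order 1: 23  31  39  59  83  95
  order 2: 4  4  4  4  4
  order 3: 0  0  0  0
  order 4: 0  0  0
  order 5: 0  0
  order 6: 0
The order-2 divided differences are all 4 (nonzero) and every higher order vanishes, so the data lies on a polynomial of degree exactly 2.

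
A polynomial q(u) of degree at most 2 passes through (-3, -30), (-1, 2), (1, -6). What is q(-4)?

-61

Write q(u) = au^2 + bu + c. Substituting each data point gives a linear system:
  9a - 3b + c = -30
  a - b + c = 2
  a + b + c = -6
Solving the system yields a = -5, b = -4, c = 3.
So q(u) = -5u^2 - 4u + 3.
Then q(-4) = -61.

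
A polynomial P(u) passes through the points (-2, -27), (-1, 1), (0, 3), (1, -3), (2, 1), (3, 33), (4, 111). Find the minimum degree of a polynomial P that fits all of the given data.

3

Forward differences of the values at u = -2, -1, 0, 1, 2, 3, 4:
  P  : -27  1  3  -3  1  33  111
  Δ  : 28  2  -6  4  32  78
  Δ^2: -26  -8  10  28  46
  Δ^3: 18  18  18  18
  Δ^4: 0  0  0
  Δ^5: 0  0
  Δ^6: 0
The third differences are constant (18) and nonzero, while all higher differences vanish, so the minimal degree is 3.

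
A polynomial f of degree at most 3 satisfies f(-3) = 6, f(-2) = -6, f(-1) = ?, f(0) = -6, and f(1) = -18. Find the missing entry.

The 4 known points determine the degree-3 polynomial uniquely.
Write f(s) = as^3 + bs^2 + cs + d. Substituting each data point gives a linear system:
  -27a + 9b - 3c + d = 6
  -8a + 4b - 2c + d = -6
  d = -6
  a + b + c + d = -18
Solving the system yields a = -2, b = -6, c = -4, d = -6.
So f(s) = -2s^3 - 6s^2 - 4s - 6.
Then f(-1) = -6.

-6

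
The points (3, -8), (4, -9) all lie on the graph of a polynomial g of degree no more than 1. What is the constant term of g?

Write g(n) = an + b. Substituting each data point gives a linear system:
  3a + b = -8
  4a + b = -9
Solving the system yields a = -1, b = -5.
So g(n) = -n - 5.
The constant term is -5.

-5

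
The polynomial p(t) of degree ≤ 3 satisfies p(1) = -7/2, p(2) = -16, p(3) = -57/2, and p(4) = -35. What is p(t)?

p(t) = t^3 - 6t^2 - (3/2)t + 3

Write p(t) = at^3 + bt^2 + ct + d. Substituting each data point gives a linear system:
  a + b + c + d = -7/2
  8a + 4b + 2c + d = -16
  27a + 9b + 3c + d = -57/2
  64a + 16b + 4c + d = -35
Solving the system yields a = 1, b = -6, c = -3/2, d = 3.
So p(t) = t^3 - 6t^2 - (3/2)t + 3.
Check: p(3) = -57/2. ✓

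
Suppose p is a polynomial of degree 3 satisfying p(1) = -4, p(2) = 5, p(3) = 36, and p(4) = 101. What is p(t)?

Using the Lagrange interpolation formula with nodes 1, 2, 3, 4:
  L_0(t) = (t - 2)(t - 3)(t - 4) / -6
  L_1(t) = (t - 1)(t - 3)(t - 4) / 2
  L_2(t) = (t - 1)(t - 2)(t - 4) / -2
  L_3(t) = (t - 1)(t - 2)(t - 3) / 6
Then p(t) = -4·L_0(t) + 5·L_1(t) + 36·L_2(t) + 101·L_3(t).
Expanding and collecting terms gives p(t) = 2t³ - t² - 2t - 3.
Check: p(4) = 101. ✓

p(t) = 2t^3 - t^2 - 2t - 3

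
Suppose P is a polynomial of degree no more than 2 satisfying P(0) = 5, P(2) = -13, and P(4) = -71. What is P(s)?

P(s) = -5s^2 + s + 5

Using the Lagrange interpolation formula with nodes 0, 2, 4:
  L_0(s) = (s - 2)(s - 4) / 8
  L_1(s) = s(s - 4) / -4
  L_2(s) = s(s - 2) / 8
Then P(s) = 5·L_0(s) - 13·L_1(s) - 71·L_2(s).
Expanding and collecting terms gives P(s) = -5s^2 + s + 5.
Check: P(0) = 5. ✓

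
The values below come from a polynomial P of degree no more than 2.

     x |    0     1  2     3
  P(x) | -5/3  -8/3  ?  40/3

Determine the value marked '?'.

The 3 known points determine the degree-2 polynomial uniquely.
Write P(x) = ax^2 + bx + c. Substituting each data point gives a linear system:
  c = -5/3
  a + b + c = -8/3
  9a + 3b + c = 40/3
Solving the system yields a = 3, b = -4, c = -5/3.
So P(x) = 3x² - 4x - 5/3.
Then P(2) = 7/3.

7/3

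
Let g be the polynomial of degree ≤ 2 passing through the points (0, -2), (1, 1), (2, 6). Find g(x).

g(x) = x^2 + 2x - 2

Using the Lagrange interpolation formula with nodes 0, 1, 2:
  L_0(x) = (x - 1)(x - 2) / 2
  L_1(x) = x(x - 2) / -1
  L_2(x) = x(x - 1) / 2
Then g(x) = -2·L_0(x) + 1·L_1(x) + 6·L_2(x).
Expanding and collecting terms gives g(x) = x^2 + 2x - 2.
Check: g(0) = -2. ✓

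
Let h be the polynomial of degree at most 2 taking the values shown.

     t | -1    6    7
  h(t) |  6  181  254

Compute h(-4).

Using the Lagrange interpolation formula with nodes -1, 6, 7:
  L_0(t) = (t - 6)(t - 7) / 56
  L_1(t) = (t + 1)(t - 7) / -7
  L_2(t) = (t + 1)(t - 6) / 8
Then h(t) = 6·L_0(t) + 181·L_1(t) + 254·L_2(t).
Expanding and collecting terms gives h(t) = 6t^2 - 5t - 5.
Evaluating at t = -4: h(-4) = 111.

111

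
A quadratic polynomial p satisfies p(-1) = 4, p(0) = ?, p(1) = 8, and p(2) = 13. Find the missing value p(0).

5

On equispaced nodes a degree-2 polynomial has vanishing third forward difference, so
  - p(-1) + 3·p(0) - 3·p(1) + p(2) = 0.
Substituting the known values and solving for p(0):
  3·p(0) = 15
  p(0) = 5.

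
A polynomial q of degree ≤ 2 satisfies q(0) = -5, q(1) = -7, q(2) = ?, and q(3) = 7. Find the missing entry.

-3

The 3 known points determine the degree-2 polynomial uniquely.
Write q(n) = an^2 + bn + c. Substituting each data point gives a linear system:
  c = -5
  a + b + c = -7
  9a + 3b + c = 7
Solving the system yields a = 3, b = -5, c = -5.
So q(n) = 3n^2 - 5n - 5.
Then q(2) = -3.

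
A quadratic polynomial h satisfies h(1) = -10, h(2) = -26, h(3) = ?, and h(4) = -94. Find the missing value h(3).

-54

The 3 known points determine the degree-2 polynomial uniquely.
Write h(s) = as^2 + bs + c. Substituting each data point gives a linear system:
  a + b + c = -10
  4a + 2b + c = -26
  16a + 4b + c = -94
Solving the system yields a = -6, b = 2, c = -6.
So h(s) = -6s² + 2s - 6.
Then h(3) = -54.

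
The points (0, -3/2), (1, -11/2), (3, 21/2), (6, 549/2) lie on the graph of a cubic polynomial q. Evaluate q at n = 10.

Using the Lagrange interpolation formula with nodes 0, 1, 3, 6:
  L_0(n) = (n - 1)(n - 3)(n - 6) / -18
  L_1(n) = n(n - 3)(n - 6) / 10
  L_2(n) = n(n - 1)(n - 6) / -18
  L_3(n) = n(n - 1)(n - 3) / 90
Then q(n) = -3/2·L_0(n) - 11/2·L_1(n) + 21/2·L_2(n) + 549/2·L_3(n).
Expanding and collecting terms gives q(n) = 2n³ - 4n² - 2n - 3/2.
Evaluating at n = 10: q(10) = 3157/2.

3157/2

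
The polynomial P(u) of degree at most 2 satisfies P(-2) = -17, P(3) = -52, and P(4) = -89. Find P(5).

Write P(u) = au^2 + bu + c. Substituting each data point gives a linear system:
  4a - 2b + c = -17
  9a + 3b + c = -52
  16a + 4b + c = -89
Solving the system yields a = -5, b = -2, c = -1.
So P(u) = -5u² - 2u - 1.
Then P(5) = -136.

-136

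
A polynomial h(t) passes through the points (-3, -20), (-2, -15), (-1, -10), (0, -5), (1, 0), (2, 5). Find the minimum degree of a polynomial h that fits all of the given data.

1

Forward differences of the values at t = -3, -2, -1, 0, 1, 2:
  h  : -20  -15  -10  -5  0  5
  Δ  : 5  5  5  5  5
  Δ^2: 0  0  0  0
  Δ^3: 0  0  0
  Δ^4: 0  0
  Δ^5: 0
The first differences are constant (5) and nonzero, while all higher differences vanish, so the minimal degree is 1.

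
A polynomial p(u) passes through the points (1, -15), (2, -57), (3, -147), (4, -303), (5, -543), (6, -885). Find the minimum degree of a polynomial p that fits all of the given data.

3

Forward differences of the values at u = 1, 2, 3, 4, 5, 6:
  p  : -15  -57  -147  -303  -543  -885
  Δ  : -42  -90  -156  -240  -342
  Δ^2: -48  -66  -84  -102
  Δ^3: -18  -18  -18
  Δ^4: 0  0
  Δ^5: 0
The third differences are constant (-18) and nonzero, while all higher differences vanish, so the minimal degree is 3.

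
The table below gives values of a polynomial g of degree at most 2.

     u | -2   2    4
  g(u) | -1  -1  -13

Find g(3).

-6

Using the Lagrange interpolation formula with nodes -2, 2, 4:
  L_0(u) = (u - 2)(u - 4) / 24
  L_1(u) = (u + 2)(u - 4) / -8
  L_2(u) = (u + 2)(u - 2) / 12
Then g(u) = -1·L_0(u) - 1·L_1(u) - 13·L_2(u).
Expanding and collecting terms gives g(u) = -u^2 + 3.
Evaluating at u = 3: g(3) = -6.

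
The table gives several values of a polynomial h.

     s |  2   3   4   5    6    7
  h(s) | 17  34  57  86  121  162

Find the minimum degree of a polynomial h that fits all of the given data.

2

Forward differences of the values at s = 2, 3, 4, 5, 6, 7:
  h  : 17  34  57  86  121  162
  Δ  : 17  23  29  35  41
  Δ^2: 6  6  6  6
  Δ^3: 0  0  0
  Δ^4: 0  0
  Δ^5: 0
The second differences are constant (6) and nonzero, while all higher differences vanish, so the minimal degree is 2.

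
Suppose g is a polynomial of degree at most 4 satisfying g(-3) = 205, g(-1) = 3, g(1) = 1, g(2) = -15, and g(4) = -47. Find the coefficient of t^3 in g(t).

Write g(t) = at^4 + bt^3 + ct^2 + dt + e. Substituting each data point gives a linear system:
  81a - 27b + 9c - 3d + e = 205
  a - b + c - d + e = 3
  a + b + c + d + e = 1
  16a + 8b + 4c + 2d + e = -15
  256a + 64b + 16c + 4d + e = -47
Solving the system yields a = 1, b = -5, c = 0, d = 4, e = 1.
So g(t) = t^4 - 5t^3 + 4t + 1.
The coefficient of t^3 is -5.

-5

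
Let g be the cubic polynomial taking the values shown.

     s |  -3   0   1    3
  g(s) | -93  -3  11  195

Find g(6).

Using the Lagrange interpolation formula with nodes -3, 0, 1, 3:
  L_0(s) = s(s - 1)(s - 3) / -72
  L_1(s) = (s + 3)(s - 1)(s - 3) / 9
  L_2(s) = (s + 3)s(s - 3) / -8
  L_3(s) = (s + 3)s(s - 1) / 36
Then g(s) = -93·L_0(s) - 3·L_1(s) + 11·L_2(s) + 195·L_3(s).
Expanding and collecting terms gives g(s) = 5s^3 + 6s^2 + 3s - 3.
Evaluating at s = 6: g(6) = 1311.

1311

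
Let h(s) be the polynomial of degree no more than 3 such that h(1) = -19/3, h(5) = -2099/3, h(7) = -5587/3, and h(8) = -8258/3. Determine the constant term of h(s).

2

Write h(s) = as^3 + bs^2 + cs + d. Substituting each data point gives a linear system:
  a + b + c + d = -19/3
  125a + 25b + 5c + d = -2099/3
  343a + 49b + 7c + d = -5587/3
  512a + 64b + 8c + d = -8258/3
Solving the system yields a = -5, b = -3, c = -1/3, d = 2.
So h(s) = -5s³ - 3s² - (1/3)s + 2.
The constant term is 2.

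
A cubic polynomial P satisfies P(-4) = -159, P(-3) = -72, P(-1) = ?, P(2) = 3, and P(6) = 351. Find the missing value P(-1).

The 4 known points determine the degree-3 polynomial uniquely.
Write P(u) = au^3 + bu^2 + cu + d. Substituting each data point gives a linear system:
  -64a + 16b - 4c + d = -159
  -27a + 9b - 3c + d = -72
  8a + 4b + 2c + d = 3
  216a + 36b + 6c + d = 351
Solving the system yields a = 2, b = -2, c = -1, d = -3.
So P(u) = 2u^3 - 2u^2 - u - 3.
Then P(-1) = -6.

-6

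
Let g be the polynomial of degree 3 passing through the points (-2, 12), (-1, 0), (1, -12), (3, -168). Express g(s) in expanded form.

g(s) = -4s^3 - 6s^2 - 2s

Using the Lagrange interpolation formula with nodes -2, -1, 1, 3:
  L_0(s) = (s + 1)(s - 1)(s - 3) / -15
  L_1(s) = (s + 2)(s - 1)(s - 3) / 8
  L_2(s) = (s + 2)(s + 1)(s - 3) / -12
  L_3(s) = (s + 2)(s + 1)(s - 1) / 40
Then g(s) = 12·L_0(s) + 0·L_1(s) - 12·L_2(s) - 168·L_3(s).
Expanding and collecting terms gives g(s) = -4s^3 - 6s^2 - 2s.
Check: g(-2) = 12. ✓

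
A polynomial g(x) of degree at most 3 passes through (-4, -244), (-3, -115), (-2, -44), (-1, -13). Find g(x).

g(x) = 3x^3 - 2x^2 + 4x - 4

Write g(x) = ax^3 + bx^2 + cx + d. Substituting each data point gives a linear system:
  -64a + 16b - 4c + d = -244
  -27a + 9b - 3c + d = -115
  -8a + 4b - 2c + d = -44
  -a + b - c + d = -13
Solving the system yields a = 3, b = -2, c = 4, d = -4.
So g(x) = 3x^3 - 2x^2 + 4x - 4.
Check: g(-4) = -244. ✓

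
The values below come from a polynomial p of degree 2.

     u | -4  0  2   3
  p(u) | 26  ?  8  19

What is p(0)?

The 3 known points determine the degree-2 polynomial uniquely.
Write p(u) = au^2 + bu + c. Substituting each data point gives a linear system:
  16a - 4b + c = 26
  4a + 2b + c = 8
  9a + 3b + c = 19
Solving the system yields a = 2, b = 1, c = -2.
So p(u) = 2u^2 + u - 2.
Then p(0) = -2.

-2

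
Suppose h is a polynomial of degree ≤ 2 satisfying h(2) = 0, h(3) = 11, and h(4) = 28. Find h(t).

Write h(t) = at^2 + bt + c. Substituting each data point gives a linear system:
  4a + 2b + c = 0
  9a + 3b + c = 11
  16a + 4b + c = 28
Solving the system yields a = 3, b = -4, c = -4.
So h(t) = 3t² - 4t - 4.
Check: h(4) = 28. ✓

h(t) = 3t^2 - 4t - 4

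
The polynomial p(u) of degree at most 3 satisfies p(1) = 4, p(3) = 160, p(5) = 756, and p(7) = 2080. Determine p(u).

p(u) = 6u^3 + u^2 - 4u + 1

Using the Lagrange interpolation formula with nodes 1, 3, 5, 7:
  L_0(u) = (u - 3)(u - 5)(u - 7) / -48
  L_1(u) = (u - 1)(u - 5)(u - 7) / 16
  L_2(u) = (u - 1)(u - 3)(u - 7) / -16
  L_3(u) = (u - 1)(u - 3)(u - 5) / 48
Then p(u) = 4·L_0(u) + 160·L_1(u) + 756·L_2(u) + 2080·L_3(u).
Expanding and collecting terms gives p(u) = 6u^3 + u^2 - 4u + 1.
Check: p(3) = 160. ✓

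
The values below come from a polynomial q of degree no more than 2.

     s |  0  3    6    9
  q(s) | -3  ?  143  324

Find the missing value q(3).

34

The 3 known points determine the degree-2 polynomial uniquely.
Write q(s) = as^2 + bs + c. Substituting each data point gives a linear system:
  c = -3
  36a + 6b + c = 143
  81a + 9b + c = 324
Solving the system yields a = 4, b = 1/3, c = -3.
So q(s) = 4s^2 + (1/3)s - 3.
Then q(3) = 34.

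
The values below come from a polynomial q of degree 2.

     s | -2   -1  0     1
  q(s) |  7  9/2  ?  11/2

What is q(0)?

The 3 known points determine the degree-2 polynomial uniquely.
Write q(s) = as^2 + bs + c. Substituting each data point gives a linear system:
  4a - 2b + c = 7
  a - b + c = 9/2
  a + b + c = 11/2
Solving the system yields a = 1, b = 1/2, c = 4.
So q(s) = s^2 + (1/2)s + 4.
Then q(0) = 4.

4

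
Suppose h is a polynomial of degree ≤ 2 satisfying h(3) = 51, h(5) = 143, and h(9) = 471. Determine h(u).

Using the Lagrange interpolation formula with nodes 3, 5, 9:
  L_0(u) = (u - 5)(u - 9) / 12
  L_1(u) = (u - 3)(u - 9) / -8
  L_2(u) = (u - 3)(u - 5) / 24
Then h(u) = 51·L_0(u) + 143·L_1(u) + 471·L_2(u).
Expanding and collecting terms gives h(u) = 6u^2 - 2u + 3.
Check: h(3) = 51. ✓

h(u) = 6u^2 - 2u + 3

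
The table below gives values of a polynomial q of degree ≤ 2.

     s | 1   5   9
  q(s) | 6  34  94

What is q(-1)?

4

Using the Lagrange interpolation formula with nodes 1, 5, 9:
  L_0(s) = (s - 5)(s - 9) / 32
  L_1(s) = (s - 1)(s - 9) / -16
  L_2(s) = (s - 1)(s - 5) / 32
Then q(s) = 6·L_0(s) + 34·L_1(s) + 94·L_2(s).
Expanding and collecting terms gives q(s) = s² + s + 4.
Evaluating at s = -1: q(-1) = 4.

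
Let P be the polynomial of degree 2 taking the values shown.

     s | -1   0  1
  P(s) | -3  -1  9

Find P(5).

129

Using the Lagrange interpolation formula with nodes -1, 0, 1:
  L_0(s) = s(s - 1) / 2
  L_1(s) = (s + 1)(s - 1) / -1
  L_2(s) = (s + 1)s / 2
Then P(s) = -3·L_0(s) - 1·L_1(s) + 9·L_2(s).
Expanding and collecting terms gives P(s) = 4s^2 + 6s - 1.
Evaluating at s = 5: P(5) = 129.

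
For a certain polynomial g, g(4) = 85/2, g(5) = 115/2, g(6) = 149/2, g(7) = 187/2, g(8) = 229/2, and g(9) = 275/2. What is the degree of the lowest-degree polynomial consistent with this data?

Forward differences of the values at n = 4, 5, 6, 7, 8, 9:
  g  : 85/2  115/2  149/2  187/2  229/2  275/2
  Δ  : 15  17  19  21  23
  Δ^2: 2  2  2  2
  Δ^3: 0  0  0
  Δ^4: 0  0
  Δ^5: 0
The second differences are constant (2) and nonzero, while all higher differences vanish, so the minimal degree is 2.

2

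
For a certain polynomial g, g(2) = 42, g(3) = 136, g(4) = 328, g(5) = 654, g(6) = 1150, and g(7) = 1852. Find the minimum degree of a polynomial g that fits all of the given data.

3

Forward differences of the values at n = 2, 3, 4, 5, 6, 7:
  g  : 42  136  328  654  1150  1852
  Δ  : 94  192  326  496  702
  Δ^2: 98  134  170  206
  Δ^3: 36  36  36
  Δ^4: 0  0
  Δ^5: 0
The third differences are constant (36) and nonzero, while all higher differences vanish, so the minimal degree is 3.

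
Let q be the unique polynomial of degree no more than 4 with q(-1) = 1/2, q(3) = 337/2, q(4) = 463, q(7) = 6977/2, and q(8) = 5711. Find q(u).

q(u) = u^4 + 3u^3 + (3/2)u^2 - 2u - 1

Write q(u) = au^4 + bu^3 + cu^2 + du + e. Substituting each data point gives a linear system:
  a - b + c - d + e = 1/2
  81a + 27b + 9c + 3d + e = 337/2
  256a + 64b + 16c + 4d + e = 463
  2401a + 343b + 49c + 7d + e = 6977/2
  4096a + 512b + 64c + 8d + e = 5711
Solving the system yields a = 1, b = 3, c = 3/2, d = -2, e = -1.
So q(u) = u^4 + 3u^3 + (3/2)u^2 - 2u - 1.
Check: q(-1) = 1/2. ✓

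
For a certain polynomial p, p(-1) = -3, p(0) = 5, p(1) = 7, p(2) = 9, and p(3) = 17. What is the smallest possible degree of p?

3

Forward differences of the values at x = -1, 0, 1, 2, 3:
  p  : -3  5  7  9  17
  Δ  : 8  2  2  8
  Δ^2: -6  0  6
  Δ^3: 6  6
  Δ^4: 0
The third differences are constant (6) and nonzero, while all higher differences vanish, so the minimal degree is 3.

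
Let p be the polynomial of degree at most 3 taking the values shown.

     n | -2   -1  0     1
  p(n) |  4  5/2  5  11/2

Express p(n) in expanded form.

p(n) = -n^3 - n^2 + (5/2)n + 5

Write p(n) = an^3 + bn^2 + cn + d. Substituting each data point gives a linear system:
  -8a + 4b - 2c + d = 4
  -a + b - c + d = 5/2
  d = 5
  a + b + c + d = 11/2
Solving the system yields a = -1, b = -1, c = 5/2, d = 5.
So p(n) = -n^3 - n^2 + (5/2)n + 5.
Check: p(-1) = 5/2. ✓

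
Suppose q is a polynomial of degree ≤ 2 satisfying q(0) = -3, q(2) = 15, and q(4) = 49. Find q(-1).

Forward differences of the values at s = 0, 2, 4:
  q  : -3  15  49
  Δ  : 18  34
  Δ^2: 16
The second differences are constant, confirming degree 2.
Interpolating (Newton forward form) and evaluating at s = -1 gives q(-1) = -6.

-6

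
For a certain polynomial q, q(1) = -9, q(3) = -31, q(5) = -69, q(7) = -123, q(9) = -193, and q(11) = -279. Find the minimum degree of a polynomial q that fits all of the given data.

Forward differences of the values at u = 1, 3, 5, 7, 9, 11:
  q  : -9  -31  -69  -123  -193  -279
  Δ  : -22  -38  -54  -70  -86
  Δ^2: -16  -16  -16  -16
  Δ^3: 0  0  0
  Δ^4: 0  0
  Δ^5: 0
The second differences are constant (-16) and nonzero, while all higher differences vanish, so the minimal degree is 2.

2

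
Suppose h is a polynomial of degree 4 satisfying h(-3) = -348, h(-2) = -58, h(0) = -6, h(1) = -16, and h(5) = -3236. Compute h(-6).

-6162

Using the Lagrange interpolation formula with nodes -3, -2, 0, 1, 5:
  L_0(u) = (u + 2)u(u - 1)(u - 5) / 96
  L_1(u) = (u + 3)u(u - 1)(u - 5) / -42
  L_2(u) = (u + 3)(u + 2)(u - 1)(u - 5) / 30
  L_3(u) = (u + 3)(u + 2)u(u - 5) / -48
  L_4(u) = (u + 3)(u + 2)u(u - 1) / 1120
Then h(u) = -348·L_0(u) - 58·L_1(u) - 6·L_2(u) - 16·L_3(u) - 3236·L_4(u).
Expanding and collecting terms gives h(u) = -5u^4 - u^3 + 2u^2 - 6u - 6.
Evaluating at u = -6: h(-6) = -6162.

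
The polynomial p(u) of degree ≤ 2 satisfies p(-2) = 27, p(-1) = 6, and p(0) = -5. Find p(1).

Forward differences of the values at u = -2, -1, 0:
  p  : 27  6  -5
  Δ  : -21  -11
  Δ^2: 10
The second differences are constant, confirming degree 2.
Interpolating (Newton forward form) and evaluating at u = 1 gives p(1) = -6.

-6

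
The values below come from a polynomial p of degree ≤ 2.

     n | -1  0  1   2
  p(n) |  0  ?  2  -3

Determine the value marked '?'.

The 3 known points determine the degree-2 polynomial uniquely.
Write p(n) = an^2 + bn + c. Substituting each data point gives a linear system:
  a - b + c = 0
  a + b + c = 2
  4a + 2b + c = -3
Solving the system yields a = -2, b = 1, c = 3.
So p(n) = -2n² + n + 3.
Then p(0) = 3.

3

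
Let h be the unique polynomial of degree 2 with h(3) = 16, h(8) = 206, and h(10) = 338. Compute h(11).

Write h(u) = au^2 + bu + c. Substituting each data point gives a linear system:
  9a + 3b + c = 16
  64a + 8b + c = 206
  100a + 10b + c = 338
Solving the system yields a = 4, b = -6, c = -2.
So h(u) = 4u² - 6u - 2.
Then h(11) = 416.

416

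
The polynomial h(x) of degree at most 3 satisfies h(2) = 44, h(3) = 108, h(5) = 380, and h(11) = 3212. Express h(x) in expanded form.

Using the Lagrange interpolation formula with nodes 2, 3, 5, 11:
  L_0(x) = (x - 3)(x - 5)(x - 11) / -27
  L_1(x) = (x - 2)(x - 5)(x - 11) / 16
  L_2(x) = (x - 2)(x - 3)(x - 11) / -36
  L_3(x) = (x - 2)(x - 3)(x - 5) / 432
Then h(x) = 44·L_0(x) + 108·L_1(x) + 380·L_2(x) + 3212·L_3(x).
Expanding and collecting terms gives h(x) = 2x³ + 4x² + 6x.
Check: h(2) = 44. ✓

h(x) = 2x^3 + 4x^2 + 6x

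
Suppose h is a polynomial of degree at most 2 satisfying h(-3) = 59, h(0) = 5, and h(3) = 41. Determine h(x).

h(x) = 5x^2 - 3x + 5

Using the Lagrange interpolation formula with nodes -3, 0, 3:
  L_0(x) = x(x - 3) / 18
  L_1(x) = (x + 3)(x - 3) / -9
  L_2(x) = (x + 3)x / 18
Then h(x) = 59·L_0(x) + 5·L_1(x) + 41·L_2(x).
Expanding and collecting terms gives h(x) = 5x² - 3x + 5.
Check: h(3) = 41. ✓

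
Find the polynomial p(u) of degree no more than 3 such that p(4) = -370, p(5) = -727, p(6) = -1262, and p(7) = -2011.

Write p(u) = au^3 + bu^2 + cu + d. Substituting each data point gives a linear system:
  64a + 16b + 4c + d = -370
  125a + 25b + 5c + d = -727
  216a + 36b + 6c + d = -1262
  343a + 49b + 7c + d = -2011
Solving the system yields a = -6, b = 1, c = 0, d = -2.
So p(u) = -6u³ + u² - 2.
Check: p(4) = -370. ✓

p(u) = -6u^3 + u^2 - 2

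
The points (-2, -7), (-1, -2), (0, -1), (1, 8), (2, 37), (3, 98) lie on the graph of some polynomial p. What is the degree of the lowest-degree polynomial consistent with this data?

3

Forward differences of the values at t = -2, -1, 0, 1, 2, 3:
  p  : -7  -2  -1  8  37  98
  Δ  : 5  1  9  29  61
  Δ^2: -4  8  20  32
  Δ^3: 12  12  12
  Δ^4: 0  0
  Δ^5: 0
The third differences are constant (12) and nonzero, while all higher differences vanish, so the minimal degree is 3.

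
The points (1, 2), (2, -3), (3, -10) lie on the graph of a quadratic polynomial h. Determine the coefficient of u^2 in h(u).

-1

Write h(u) = au^2 + bu + c. Substituting each data point gives a linear system:
  a + b + c = 2
  4a + 2b + c = -3
  9a + 3b + c = -10
Solving the system yields a = -1, b = -2, c = 5.
So h(u) = -u² - 2u + 5.
The leading coefficient is -1.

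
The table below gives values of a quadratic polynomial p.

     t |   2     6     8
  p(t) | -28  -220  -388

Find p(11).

-730

Write p(t) = at^2 + bt + c. Substituting each data point gives a linear system:
  4a + 2b + c = -28
  36a + 6b + c = -220
  64a + 8b + c = -388
Solving the system yields a = -6, b = 0, c = -4.
So p(t) = -6t² - 4.
Then p(11) = -730.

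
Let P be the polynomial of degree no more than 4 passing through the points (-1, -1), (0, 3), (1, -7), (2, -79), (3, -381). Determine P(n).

P(n) = -5n^4 + 2n^3 - 2n^2 - 5n + 3

Write P(n) = an^4 + bn^3 + cn^2 + dn + e. Substituting each data point gives a linear system:
  a - b + c - d + e = -1
  e = 3
  a + b + c + d + e = -7
  16a + 8b + 4c + 2d + e = -79
  81a + 27b + 9c + 3d + e = -381
Solving the system yields a = -5, b = 2, c = -2, d = -5, e = 3.
So P(n) = -5n^4 + 2n^3 - 2n^2 - 5n + 3.
Check: P(3) = -381. ✓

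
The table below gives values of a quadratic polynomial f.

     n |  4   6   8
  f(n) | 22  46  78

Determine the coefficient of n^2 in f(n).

Write f(n) = an^2 + bn + c. Substituting each data point gives a linear system:
  16a + 4b + c = 22
  36a + 6b + c = 46
  64a + 8b + c = 78
Solving the system yields a = 1, b = 2, c = -2.
So f(n) = n² + 2n - 2.
The leading coefficient is 1.

1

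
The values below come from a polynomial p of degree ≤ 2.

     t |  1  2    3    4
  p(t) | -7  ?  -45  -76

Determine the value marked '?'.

On equispaced nodes a degree-2 polynomial has vanishing third forward difference, so
  - p(1) + 3·p(2) - 3·p(3) + p(4) = 0.
Substituting the known values and solving for p(2):
  3·p(2) = -66
  p(2) = -22.

-22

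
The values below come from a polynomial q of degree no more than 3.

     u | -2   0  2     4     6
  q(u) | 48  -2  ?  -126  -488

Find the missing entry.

On equispaced nodes a degree-3 polynomial has vanishing fourth forward difference, so
  q(-2) - 4·q(0) + 6·q(2) - 4·q(4) + q(6) = 0.
Substituting the known values and solving for q(2):
  6·q(2) = -72
  q(2) = -12.

-12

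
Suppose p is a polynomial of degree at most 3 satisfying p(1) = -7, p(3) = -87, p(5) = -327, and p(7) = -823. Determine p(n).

Using the Lagrange interpolation formula with nodes 1, 3, 5, 7:
  L_0(n) = (n - 3)(n - 5)(n - 7) / -48
  L_1(n) = (n - 1)(n - 5)(n - 7) / 16
  L_2(n) = (n - 1)(n - 3)(n - 7) / -16
  L_3(n) = (n - 1)(n - 3)(n - 5) / 48
Then p(n) = -7·L_0(n) - 87·L_1(n) - 327·L_2(n) - 823·L_3(n).
Expanding and collecting terms gives p(n) = -2n^3 - 2n^2 - 6n + 3.
Check: p(7) = -823. ✓

p(n) = -2n^3 - 2n^2 - 6n + 3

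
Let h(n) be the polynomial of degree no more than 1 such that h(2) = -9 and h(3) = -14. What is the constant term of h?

1

Write h(n) = an + b. Substituting each data point gives a linear system:
  2a + b = -9
  3a + b = -14
Solving the system yields a = -5, b = 1.
So h(n) = -5n + 1.
The constant term is 1.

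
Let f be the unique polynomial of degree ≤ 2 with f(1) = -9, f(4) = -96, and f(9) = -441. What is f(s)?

Using the Lagrange interpolation formula with nodes 1, 4, 9:
  L_0(s) = (s - 4)(s - 9) / 24
  L_1(s) = (s - 1)(s - 9) / -15
  L_2(s) = (s - 1)(s - 4) / 40
Then f(s) = -9·L_0(s) - 96·L_1(s) - 441·L_2(s).
Expanding and collecting terms gives f(s) = -5s² - 4s.
Check: f(4) = -96. ✓

f(s) = -5s^2 - 4s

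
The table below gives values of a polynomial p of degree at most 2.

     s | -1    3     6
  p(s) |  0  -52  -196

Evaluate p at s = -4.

-66

Using the Lagrange interpolation formula with nodes -1, 3, 6:
  L_0(s) = (s - 3)(s - 6) / 28
  L_1(s) = (s + 1)(s - 6) / -12
  L_2(s) = (s + 1)(s - 3) / 21
Then p(s) = 0·L_0(s) - 52·L_1(s) - 196·L_2(s).
Expanding and collecting terms gives p(s) = -5s^2 - 3s + 2.
Evaluating at s = -4: p(-4) = -66.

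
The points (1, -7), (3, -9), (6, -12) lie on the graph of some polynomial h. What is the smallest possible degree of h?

Divided differences on the nodes 1, 3, 6:
  order 0: -7  -9  -12
  order 1: -1  -1
  order 2: 0
The order-1 divided differences are all -1 (nonzero) and every higher order vanishes, so the data lies on a polynomial of degree exactly 1.

1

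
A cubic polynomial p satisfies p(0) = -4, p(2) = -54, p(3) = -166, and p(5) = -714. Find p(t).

Using the Lagrange interpolation formula with nodes 0, 2, 3, 5:
  L_0(t) = (t - 2)(t - 3)(t - 5) / -30
  L_1(t) = t(t - 3)(t - 5) / 6
  L_2(t) = t(t - 2)(t - 5) / -6
  L_3(t) = t(t - 2)(t - 3) / 30
Then p(t) = -4·L_0(t) - 54·L_1(t) - 166·L_2(t) - 714·L_3(t).
Expanding and collecting terms gives p(t) = -5t^3 - 4t^2 + 3t - 4.
Check: p(5) = -714. ✓

p(t) = -5t^3 - 4t^2 + 3t - 4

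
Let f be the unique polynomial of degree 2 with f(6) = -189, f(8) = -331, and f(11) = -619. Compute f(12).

-735

Write f(t) = at^2 + bt + c. Substituting each data point gives a linear system:
  36a + 6b + c = -189
  64a + 8b + c = -331
  121a + 11b + c = -619
Solving the system yields a = -5, b = -1, c = -3.
So f(t) = -5t^2 - t - 3.
Then f(12) = -735.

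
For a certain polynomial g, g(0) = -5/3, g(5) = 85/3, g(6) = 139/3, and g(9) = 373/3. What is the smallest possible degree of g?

2

Divided differences on the nodes 0, 5, 6, 9:
  order 0: -5/3  85/3  139/3  373/3
  order 1: 6  18  26
  order 2: 2  2
  order 3: 0
The order-2 divided differences are all 2 (nonzero) and every higher order vanishes, so the data lies on a polynomial of degree exactly 2.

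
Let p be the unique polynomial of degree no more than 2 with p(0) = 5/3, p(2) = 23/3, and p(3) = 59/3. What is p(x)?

p(x) = 3x^2 - 3x + 5/3

Using the Lagrange interpolation formula with nodes 0, 2, 3:
  L_0(x) = (x - 2)(x - 3) / 6
  L_1(x) = x(x - 3) / -2
  L_2(x) = x(x - 2) / 3
Then p(x) = 5/3·L_0(x) + 23/3·L_1(x) + 59/3·L_2(x).
Expanding and collecting terms gives p(x) = 3x^2 - 3x + 5/3.
Check: p(2) = 23/3. ✓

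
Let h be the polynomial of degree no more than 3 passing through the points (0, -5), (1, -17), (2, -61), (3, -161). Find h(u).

h(u) = -4u^3 - 4u^2 - 4u - 5

Write h(u) = au^3 + bu^2 + cu + d. Substituting each data point gives a linear system:
  d = -5
  a + b + c + d = -17
  8a + 4b + 2c + d = -61
  27a + 9b + 3c + d = -161
Solving the system yields a = -4, b = -4, c = -4, d = -5.
So h(u) = -4u³ - 4u² - 4u - 5.
Check: h(3) = -161. ✓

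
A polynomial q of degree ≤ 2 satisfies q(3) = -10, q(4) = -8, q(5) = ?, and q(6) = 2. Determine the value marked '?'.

-4

The 3 known points determine the degree-2 polynomial uniquely.
Write q(u) = au^2 + bu + c. Substituting each data point gives a linear system:
  9a + 3b + c = -10
  16a + 4b + c = -8
  36a + 6b + c = 2
Solving the system yields a = 1, b = -5, c = -4.
So q(u) = u² - 5u - 4.
Then q(5) = -4.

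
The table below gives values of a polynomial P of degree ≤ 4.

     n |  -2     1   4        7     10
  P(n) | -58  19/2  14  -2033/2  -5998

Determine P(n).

P(n) = -n^4 + 4n^3 - (1/2)n^2 + 5n + 2

Using the Lagrange interpolation formula with nodes -2, 1, 4, 7, 10:
  L_0(n) = (n - 1)(n - 4)(n - 7)(n - 10) / 1944
  L_1(n) = (n + 2)(n - 4)(n - 7)(n - 10) / -486
  L_2(n) = (n + 2)(n - 1)(n - 7)(n - 10) / 324
  L_3(n) = (n + 2)(n - 1)(n - 4)(n - 10) / -486
  L_4(n) = (n + 2)(n - 1)(n - 4)(n - 7) / 1944
Then P(n) = -58·L_0(n) + 19/2·L_1(n) + 14·L_2(n) - 2033/2·L_3(n) - 5998·L_4(n).
Expanding and collecting terms gives P(n) = -n^4 + 4n^3 - (1/2)n^2 + 5n + 2.
Check: P(7) = -2033/2. ✓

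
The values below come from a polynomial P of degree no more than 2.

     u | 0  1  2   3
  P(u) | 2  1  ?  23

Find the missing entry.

The 3 known points determine the degree-2 polynomial uniquely.
Write P(u) = au^2 + bu + c. Substituting each data point gives a linear system:
  c = 2
  a + b + c = 1
  9a + 3b + c = 23
Solving the system yields a = 4, b = -5, c = 2.
So P(u) = 4u^2 - 5u + 2.
Then P(2) = 8.

8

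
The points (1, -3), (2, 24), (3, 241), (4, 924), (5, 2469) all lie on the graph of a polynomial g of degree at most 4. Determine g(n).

g(n) = 5n^4 - 4n^3 - 6n^2 - 2n + 4

Write g(n) = an^4 + bn^3 + cn^2 + dn + e. Substituting each data point gives a linear system:
  a + b + c + d + e = -3
  16a + 8b + 4c + 2d + e = 24
  81a + 27b + 9c + 3d + e = 241
  256a + 64b + 16c + 4d + e = 924
  625a + 125b + 25c + 5d + e = 2469
Solving the system yields a = 5, b = -4, c = -6, d = -2, e = 4.
So g(n) = 5n⁴ - 4n³ - 6n² - 2n + 4.
Check: g(4) = 924. ✓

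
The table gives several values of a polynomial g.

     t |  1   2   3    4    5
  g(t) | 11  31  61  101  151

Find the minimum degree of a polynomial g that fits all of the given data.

Forward differences of the values at t = 1, 2, 3, 4, 5:
  g  : 11  31  61  101  151
  Δ  : 20  30  40  50
  Δ^2: 10  10  10
  Δ^3: 0  0
  Δ^4: 0
The second differences are constant (10) and nonzero, while all higher differences vanish, so the minimal degree is 2.

2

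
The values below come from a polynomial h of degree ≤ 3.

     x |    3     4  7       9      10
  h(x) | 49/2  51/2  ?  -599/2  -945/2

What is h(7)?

-159/2

The 4 known points determine the degree-3 polynomial uniquely.
Write h(x) = ax^3 + bx^2 + cx + d. Substituting each data point gives a linear system:
  27a + 9b + 3c + d = 49/2
  64a + 16b + 4c + d = 51/2
  729a + 81b + 9c + d = -599/2
  1000a + 100b + 10c + d = -945/2
Solving the system yields a = -1, b = 5, c = 3, d = -5/2.
So h(x) = -x³ + 5x² + 3x - 5/2.
Then h(7) = -159/2.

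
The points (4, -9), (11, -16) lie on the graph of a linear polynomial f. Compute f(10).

-15

Write f(n) = an + b. Substituting each data point gives a linear system:
  4a + b = -9
  11a + b = -16
Solving the system yields a = -1, b = -5.
So f(n) = -n - 5.
Then f(10) = -15.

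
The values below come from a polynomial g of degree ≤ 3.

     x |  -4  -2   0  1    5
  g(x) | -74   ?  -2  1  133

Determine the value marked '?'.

-14

The 4 known points determine the degree-3 polynomial uniquely.
Write g(x) = ax^3 + bx^2 + cx + d. Substituting each data point gives a linear system:
  -64a + 16b - 4c + d = -74
  d = -2
  a + b + c + d = 1
  125a + 25b + 5c + d = 133
Solving the system yields a = 1, b = 0, c = 2, d = -2.
So g(x) = x^3 + 2x - 2.
Then g(-2) = -14.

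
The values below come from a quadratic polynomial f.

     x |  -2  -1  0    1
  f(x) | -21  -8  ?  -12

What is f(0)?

-5

The 3 known points determine the degree-2 polynomial uniquely.
Write f(x) = ax^2 + bx + c. Substituting each data point gives a linear system:
  4a - 2b + c = -21
  a - b + c = -8
  a + b + c = -12
Solving the system yields a = -5, b = -2, c = -5.
So f(x) = -5x² - 2x - 5.
Then f(0) = -5.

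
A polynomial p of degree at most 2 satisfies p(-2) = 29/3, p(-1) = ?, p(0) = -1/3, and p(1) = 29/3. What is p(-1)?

-1/3

On equispaced nodes a degree-2 polynomial has vanishing third forward difference, so
  - p(-2) + 3·p(-1) - 3·p(0) + p(1) = 0.
Substituting the known values and solving for p(-1):
  3·p(-1) = -1
  p(-1) = -1/3.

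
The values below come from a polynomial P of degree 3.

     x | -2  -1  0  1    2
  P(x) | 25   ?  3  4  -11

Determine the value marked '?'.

4

The 4 known points determine the degree-3 polynomial uniquely.
Write P(x) = ax^3 + bx^2 + cx + d. Substituting each data point gives a linear system:
  -8a + 4b - 2c + d = 25
  d = 3
  a + b + c + d = 4
  8a + 4b + 2c + d = -11
Solving the system yields a = -3, b = 1, c = 3, d = 3.
So P(x) = -3x^3 + x^2 + 3x + 3.
Then P(-1) = 4.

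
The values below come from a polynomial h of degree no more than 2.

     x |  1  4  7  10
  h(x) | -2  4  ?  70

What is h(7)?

On equispaced nodes a degree-2 polynomial has vanishing third forward difference, so
  - h(1) + 3·h(4) - 3·h(7) + h(10) = 0.
Substituting the known values and solving for h(7):
  -3·h(7) = -84
  h(7) = 28.

28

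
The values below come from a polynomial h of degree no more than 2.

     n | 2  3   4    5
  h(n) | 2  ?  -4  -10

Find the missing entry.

The 3 known points determine the degree-2 polynomial uniquely.
Write h(n) = an^2 + bn + c. Substituting each data point gives a linear system:
  4a + 2b + c = 2
  16a + 4b + c = -4
  25a + 5b + c = -10
Solving the system yields a = -1, b = 3, c = 0.
So h(n) = -n^2 + 3n.
Then h(3) = 0.

0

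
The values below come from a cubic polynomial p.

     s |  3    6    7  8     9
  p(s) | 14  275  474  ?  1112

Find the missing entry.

The 4 known points determine the degree-3 polynomial uniquely.
Write p(s) = as^3 + bs^2 + cs + d. Substituting each data point gives a linear system:
  27a + 9b + 3c + d = 14
  216a + 36b + 6c + d = 275
  343a + 49b + 7c + d = 474
  729a + 81b + 9c + d = 1112
Solving the system yields a = 2, b = -4, c = -3, d = 5.
So p(s) = 2s^3 - 4s^2 - 3s + 5.
Then p(8) = 749.

749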